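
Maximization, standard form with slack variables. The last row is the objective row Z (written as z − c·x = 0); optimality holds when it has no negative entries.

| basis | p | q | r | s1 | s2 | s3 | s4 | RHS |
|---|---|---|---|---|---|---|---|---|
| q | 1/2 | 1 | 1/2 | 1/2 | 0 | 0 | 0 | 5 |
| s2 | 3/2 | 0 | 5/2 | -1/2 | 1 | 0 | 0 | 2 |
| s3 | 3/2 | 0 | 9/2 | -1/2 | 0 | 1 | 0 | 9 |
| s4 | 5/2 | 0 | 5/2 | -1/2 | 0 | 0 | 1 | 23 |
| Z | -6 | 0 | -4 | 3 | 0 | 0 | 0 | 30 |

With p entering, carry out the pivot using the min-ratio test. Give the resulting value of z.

Ratio test on column p — row 1: 5/(1/2) = 10; row 2: 2/(3/2) = 4/3; row 3: 9/(3/2) = 6; row 4: 23/(5/2) = 46/5. Minimum is 4/3 at row 2 (s2 leaves); pivot element 3/2.
Pivot on row 2; the Z-row RHS becomes 30 − (-6)·(4/3) = 38.

38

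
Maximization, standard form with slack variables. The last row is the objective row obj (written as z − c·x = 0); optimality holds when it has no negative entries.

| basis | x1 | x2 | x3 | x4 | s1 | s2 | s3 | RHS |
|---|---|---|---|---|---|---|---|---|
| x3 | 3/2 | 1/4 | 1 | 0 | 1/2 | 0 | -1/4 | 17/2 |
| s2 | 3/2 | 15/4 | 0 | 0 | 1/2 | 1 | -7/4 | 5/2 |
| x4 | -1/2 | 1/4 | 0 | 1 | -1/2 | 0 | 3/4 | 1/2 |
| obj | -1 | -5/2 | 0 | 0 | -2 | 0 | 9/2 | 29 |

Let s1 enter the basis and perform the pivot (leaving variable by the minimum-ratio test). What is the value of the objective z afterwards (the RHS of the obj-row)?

Ratio test on column s1 — row 1: (17/2)/(1/2) = 17; row 2: (5/2)/(1/2) = 5; row 3: entry -1/2 ≤ 0. Minimum is 5 at row 2 (s2 leaves); pivot element 1/2.
Pivot on row 2; the obj-row RHS becomes 29 − (-2)·5 = 39.

39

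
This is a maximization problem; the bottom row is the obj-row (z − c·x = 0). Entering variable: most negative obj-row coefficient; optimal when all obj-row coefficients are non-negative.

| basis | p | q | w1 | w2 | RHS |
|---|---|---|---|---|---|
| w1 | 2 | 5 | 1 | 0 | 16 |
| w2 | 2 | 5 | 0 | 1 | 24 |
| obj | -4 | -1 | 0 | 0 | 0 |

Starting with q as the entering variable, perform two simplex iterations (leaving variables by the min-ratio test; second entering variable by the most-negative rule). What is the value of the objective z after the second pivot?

Ratio test on column q — row 1: 16/5 = 16/5; row 2: 24/5 = 24/5. Minimum is 16/5 at row 1 (w1 leaves); pivot element 5.
Pivot on row 1; the obj-row RHS becomes 0 − (-1)·(16/5) = 16/5.
Next entering variable (most negative obj-row entry -18/5): p.
Ratio test on column p — row 1: (16/5)/(2/5) = 8; row 2: entry 0 ≤ 0. Minimum is 8 at row 1 (q leaves); pivot element 2/5.
After the second pivot the obj-row RHS is 16/5 − (-18/5)·8 = 32.

32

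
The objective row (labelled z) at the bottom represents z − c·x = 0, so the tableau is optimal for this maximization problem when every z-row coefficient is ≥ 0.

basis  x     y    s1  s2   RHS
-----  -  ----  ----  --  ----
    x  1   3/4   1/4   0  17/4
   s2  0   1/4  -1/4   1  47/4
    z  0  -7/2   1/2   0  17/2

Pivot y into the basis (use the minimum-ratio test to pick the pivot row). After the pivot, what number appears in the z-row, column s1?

5/3

Ratio test on column y — row 1: (17/4)/(3/4) = 17/3; row 2: (47/4)/(1/4) = 47. Minimum is 17/3 at row 1 (x leaves); pivot element 3/4.
Divide row 1 by 3/4; eliminate column y from the other rows.
z-row update in column s1: 1/2 − (-7/2)·(1/3) = 5/3.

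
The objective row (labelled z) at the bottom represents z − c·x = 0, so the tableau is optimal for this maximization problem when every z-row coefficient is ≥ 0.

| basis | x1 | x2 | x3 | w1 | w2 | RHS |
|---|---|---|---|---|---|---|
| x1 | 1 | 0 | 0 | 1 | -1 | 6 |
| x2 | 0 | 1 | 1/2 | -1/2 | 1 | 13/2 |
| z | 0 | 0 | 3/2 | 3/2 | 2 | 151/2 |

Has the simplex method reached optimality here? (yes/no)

Every z-row coefficient is ≥ 0, so the tableau is optimal.

yes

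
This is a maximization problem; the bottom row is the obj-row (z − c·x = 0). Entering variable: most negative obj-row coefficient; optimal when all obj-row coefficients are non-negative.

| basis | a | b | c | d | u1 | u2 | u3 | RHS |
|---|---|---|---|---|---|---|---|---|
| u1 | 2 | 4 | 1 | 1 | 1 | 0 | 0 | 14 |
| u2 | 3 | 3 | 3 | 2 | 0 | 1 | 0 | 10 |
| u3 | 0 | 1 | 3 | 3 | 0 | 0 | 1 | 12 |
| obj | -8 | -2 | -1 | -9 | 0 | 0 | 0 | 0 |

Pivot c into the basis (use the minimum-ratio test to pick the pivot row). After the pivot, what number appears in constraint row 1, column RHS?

Ratio test on column c — row 1: 14/1 = 14; row 2: 10/3 = 10/3; row 3: 12/3 = 4. Minimum is 10/3 at row 2 (u2 leaves); pivot element 3.
Divide row 2 by 3; eliminate column c from the other rows.
Row 1 update in column RHS: 14 − 1·(10/3) = 32/3.

32/3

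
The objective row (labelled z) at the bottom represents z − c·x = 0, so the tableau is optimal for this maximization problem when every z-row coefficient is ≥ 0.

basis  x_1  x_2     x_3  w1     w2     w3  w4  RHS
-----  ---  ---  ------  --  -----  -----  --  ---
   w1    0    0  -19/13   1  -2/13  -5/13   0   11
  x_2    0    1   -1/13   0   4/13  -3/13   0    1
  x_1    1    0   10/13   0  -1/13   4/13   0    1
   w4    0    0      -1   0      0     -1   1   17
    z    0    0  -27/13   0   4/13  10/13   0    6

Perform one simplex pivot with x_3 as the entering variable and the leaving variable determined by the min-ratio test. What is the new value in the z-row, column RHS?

Ratio test on column x_3 — row 1: entry -19/13 ≤ 0; row 2: entry -1/13 ≤ 0; row 3: 1/(10/13) = 13/10; row 4: entry -1 ≤ 0. Minimum is 13/10 at row 3 (x_1 leaves); pivot element 10/13.
Divide row 3 by 10/13; eliminate column x_3 from the other rows.
z-row update in column RHS: 6 − (-27/13)·(13/10) = 87/10.

87/10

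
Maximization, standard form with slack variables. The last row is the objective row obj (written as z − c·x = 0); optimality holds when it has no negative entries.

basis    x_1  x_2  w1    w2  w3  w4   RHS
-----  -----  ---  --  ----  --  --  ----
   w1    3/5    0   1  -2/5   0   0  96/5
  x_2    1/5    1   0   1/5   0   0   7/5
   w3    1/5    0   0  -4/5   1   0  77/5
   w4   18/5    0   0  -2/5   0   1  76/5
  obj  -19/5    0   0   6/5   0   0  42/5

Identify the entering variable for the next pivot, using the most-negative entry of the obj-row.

Negative obj-row entries: x_1: -19/5.
The most negative is -19/5 in column x_1, so x_1 enters.

x_1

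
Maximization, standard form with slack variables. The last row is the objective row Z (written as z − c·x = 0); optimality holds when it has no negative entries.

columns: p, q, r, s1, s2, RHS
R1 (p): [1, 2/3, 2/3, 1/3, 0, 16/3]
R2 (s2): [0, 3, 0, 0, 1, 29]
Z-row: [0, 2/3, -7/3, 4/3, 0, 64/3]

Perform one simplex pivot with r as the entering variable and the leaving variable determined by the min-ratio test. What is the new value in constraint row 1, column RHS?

Ratio test on column r — row 1: (16/3)/(2/3) = 8; row 2: entry 0 ≤ 0. Minimum is 8 at row 1 (p leaves); pivot element 2/3.
Divide row 1 by 2/3; eliminate column r from the other rows.
In the new row 1, the RHS entry is the old entry divided by the pivot: (16/3)/(2/3) = 8.

8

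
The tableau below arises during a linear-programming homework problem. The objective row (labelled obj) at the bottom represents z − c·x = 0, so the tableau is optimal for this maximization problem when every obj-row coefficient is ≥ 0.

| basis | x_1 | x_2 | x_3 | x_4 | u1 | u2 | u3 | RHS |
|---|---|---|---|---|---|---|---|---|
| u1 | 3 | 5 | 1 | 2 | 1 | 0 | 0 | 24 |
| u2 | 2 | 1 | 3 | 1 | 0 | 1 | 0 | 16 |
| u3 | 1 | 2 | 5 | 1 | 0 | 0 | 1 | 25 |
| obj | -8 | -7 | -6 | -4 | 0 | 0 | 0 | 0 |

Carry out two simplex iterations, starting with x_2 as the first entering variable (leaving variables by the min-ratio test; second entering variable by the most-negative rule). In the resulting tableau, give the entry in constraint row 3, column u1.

Ratio test on column x_2 — row 1: 24/5 = 24/5; row 2: 16/1 = 16; row 3: 25/2 = 25/2. Minimum is 24/5 at row 1 (u1 leaves); pivot element 5.
Divide row 1 by 5; eliminate column x_2 from the other rows.
Second iteration: most negative obj-row entry is -23/5 in column x_3, so x_3 enters.
Ratio test on column x_3 — row 1: (24/5)/(1/5) = 24; row 2: (56/5)/(14/5) = 4; row 3: (77/5)/(23/5) = 77/23. Minimum is 77/23 at row 3 (u3 leaves); pivot element 23/5.
Divide row 3 by 23/5; eliminate column x_3 from the other rows.
After both pivots, the entry at constraint row 3, column u1 is -2/23.

-2/23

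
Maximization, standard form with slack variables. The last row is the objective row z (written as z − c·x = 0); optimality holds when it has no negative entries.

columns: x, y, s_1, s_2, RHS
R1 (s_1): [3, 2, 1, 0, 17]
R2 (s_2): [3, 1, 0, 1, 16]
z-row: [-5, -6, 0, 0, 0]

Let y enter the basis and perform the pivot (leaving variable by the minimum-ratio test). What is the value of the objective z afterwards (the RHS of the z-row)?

51

Ratio test on column y — row 1: 17/2 = 17/2; row 2: 16/1 = 16. Minimum is 17/2 at row 1 (s_1 leaves); pivot element 2.
Pivot on row 1; the z-row RHS becomes 0 − (-6)·(17/2) = 51.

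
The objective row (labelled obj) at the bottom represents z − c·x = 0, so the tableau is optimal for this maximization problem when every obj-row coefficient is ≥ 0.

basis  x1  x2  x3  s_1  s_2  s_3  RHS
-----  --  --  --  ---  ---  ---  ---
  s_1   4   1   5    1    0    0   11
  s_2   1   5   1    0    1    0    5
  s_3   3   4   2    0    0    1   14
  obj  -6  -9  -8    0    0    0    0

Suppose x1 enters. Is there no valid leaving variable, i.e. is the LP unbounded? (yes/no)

Column x1 has positive entries in row(s) 1, 2, 3, so the ratio test bounds it — not unbounded.

no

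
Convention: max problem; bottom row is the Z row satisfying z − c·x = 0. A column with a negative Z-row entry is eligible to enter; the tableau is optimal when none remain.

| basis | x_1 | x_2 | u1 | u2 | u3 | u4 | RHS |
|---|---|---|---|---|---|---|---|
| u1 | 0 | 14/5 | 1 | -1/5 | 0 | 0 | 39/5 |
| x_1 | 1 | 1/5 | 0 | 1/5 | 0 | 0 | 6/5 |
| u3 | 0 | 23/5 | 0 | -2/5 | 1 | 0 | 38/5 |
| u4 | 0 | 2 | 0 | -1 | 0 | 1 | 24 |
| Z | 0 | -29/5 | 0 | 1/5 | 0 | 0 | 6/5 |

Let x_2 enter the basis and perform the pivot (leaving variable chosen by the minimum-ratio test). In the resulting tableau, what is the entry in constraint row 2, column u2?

Ratio test on column x_2 — row 1: (39/5)/(14/5) = 39/14; row 2: (6/5)/(1/5) = 6; row 3: (38/5)/(23/5) = 38/23; row 4: 24/2 = 12. Minimum is 38/23 at row 3 (u3 leaves); pivot element 23/5.
Divide row 3 by 23/5; eliminate column x_2 from the other rows.
Row 2 update in column u2: 1/5 − (1/5)·(-2/23) = 5/23.

5/23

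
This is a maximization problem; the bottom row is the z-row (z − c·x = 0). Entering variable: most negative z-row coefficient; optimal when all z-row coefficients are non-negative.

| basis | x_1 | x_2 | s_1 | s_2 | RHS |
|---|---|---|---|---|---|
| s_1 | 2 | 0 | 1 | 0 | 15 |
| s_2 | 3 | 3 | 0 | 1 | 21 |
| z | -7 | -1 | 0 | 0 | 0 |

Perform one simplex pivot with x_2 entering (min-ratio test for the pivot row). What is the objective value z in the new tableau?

Ratio test on column x_2 — row 1: entry 0 ≤ 0; row 2: 21/3 = 7. Minimum is 7 at row 2 (s_2 leaves); pivot element 3.
Pivot on row 2; the z-row RHS becomes 0 − (-1)·7 = 7.

7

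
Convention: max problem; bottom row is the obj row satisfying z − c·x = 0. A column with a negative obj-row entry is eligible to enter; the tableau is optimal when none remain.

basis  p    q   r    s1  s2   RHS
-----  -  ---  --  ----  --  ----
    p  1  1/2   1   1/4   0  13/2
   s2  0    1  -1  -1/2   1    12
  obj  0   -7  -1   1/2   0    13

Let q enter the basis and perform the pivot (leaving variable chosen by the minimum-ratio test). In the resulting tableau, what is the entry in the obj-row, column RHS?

97

Ratio test on column q — row 1: (13/2)/(1/2) = 13; row 2: 12/1 = 12. Minimum is 12 at row 2 (s2 leaves); pivot element 1.
Divide row 2 by 1; eliminate column q from the other rows.
obj-row update in column RHS: 13 − (-7)·12 = 97.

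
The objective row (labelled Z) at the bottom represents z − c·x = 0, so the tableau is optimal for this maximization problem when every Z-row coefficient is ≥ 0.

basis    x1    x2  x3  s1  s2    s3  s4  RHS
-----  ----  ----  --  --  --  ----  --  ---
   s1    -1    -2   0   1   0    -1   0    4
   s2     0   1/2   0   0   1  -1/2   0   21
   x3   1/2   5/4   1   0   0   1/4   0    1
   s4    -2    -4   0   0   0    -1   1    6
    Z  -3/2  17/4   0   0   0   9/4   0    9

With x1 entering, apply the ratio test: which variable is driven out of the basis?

x3

Column x1 entries and ratios — s1: -1 ≤ 0, skip; s2: 0 ≤ 0, skip; x3: 1/(1/2) = 2; s4: -2 ≤ 0, skip.
Smallest ratio is 2 in the row of x3, so x3 leaves.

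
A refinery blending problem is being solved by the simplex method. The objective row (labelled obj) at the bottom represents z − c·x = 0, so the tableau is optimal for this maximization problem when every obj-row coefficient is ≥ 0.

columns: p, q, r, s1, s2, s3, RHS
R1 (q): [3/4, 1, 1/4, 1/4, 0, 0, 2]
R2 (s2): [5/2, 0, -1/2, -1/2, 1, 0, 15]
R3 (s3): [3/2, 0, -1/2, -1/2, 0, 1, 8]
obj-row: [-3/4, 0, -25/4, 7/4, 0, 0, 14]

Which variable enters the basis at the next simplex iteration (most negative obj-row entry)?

r

Negative obj-row entries: p: -3/4, r: -25/4.
The most negative is -25/4 in column r, so r enters.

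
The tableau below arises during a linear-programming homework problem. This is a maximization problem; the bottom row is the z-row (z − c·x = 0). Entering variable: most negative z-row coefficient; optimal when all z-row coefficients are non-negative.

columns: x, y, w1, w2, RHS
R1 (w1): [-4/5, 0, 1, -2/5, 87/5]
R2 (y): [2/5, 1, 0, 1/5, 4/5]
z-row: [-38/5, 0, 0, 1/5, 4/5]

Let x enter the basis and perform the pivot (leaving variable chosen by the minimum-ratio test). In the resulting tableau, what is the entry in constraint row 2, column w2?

1/2

Ratio test on column x — row 1: entry -4/5 ≤ 0; row 2: (4/5)/(2/5) = 2. Minimum is 2 at row 2 (y leaves); pivot element 2/5.
Divide row 2 by 2/5; eliminate column x from the other rows.
In the new row 2, the w2 entry is the old entry divided by the pivot: (1/5)/(2/5) = 1/2.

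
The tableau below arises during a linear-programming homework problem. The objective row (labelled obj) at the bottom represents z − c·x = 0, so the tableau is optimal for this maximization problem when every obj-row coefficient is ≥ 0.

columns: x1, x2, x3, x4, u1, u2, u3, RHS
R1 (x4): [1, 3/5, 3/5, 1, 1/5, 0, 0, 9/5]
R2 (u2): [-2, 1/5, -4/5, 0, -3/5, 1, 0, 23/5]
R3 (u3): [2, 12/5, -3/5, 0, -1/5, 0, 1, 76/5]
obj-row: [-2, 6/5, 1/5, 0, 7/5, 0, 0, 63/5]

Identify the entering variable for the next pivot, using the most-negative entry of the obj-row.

x1

Negative obj-row entries: x1: -2.
The most negative is -2 in column x1, so x1 enters.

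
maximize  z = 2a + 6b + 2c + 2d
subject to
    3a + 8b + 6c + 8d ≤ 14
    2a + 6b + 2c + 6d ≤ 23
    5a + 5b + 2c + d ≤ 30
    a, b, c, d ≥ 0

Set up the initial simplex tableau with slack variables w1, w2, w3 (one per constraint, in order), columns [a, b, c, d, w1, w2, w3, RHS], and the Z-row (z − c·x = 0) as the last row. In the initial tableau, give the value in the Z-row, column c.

The Z-row carries the negated objective coefficients: the c entry is -2.

-2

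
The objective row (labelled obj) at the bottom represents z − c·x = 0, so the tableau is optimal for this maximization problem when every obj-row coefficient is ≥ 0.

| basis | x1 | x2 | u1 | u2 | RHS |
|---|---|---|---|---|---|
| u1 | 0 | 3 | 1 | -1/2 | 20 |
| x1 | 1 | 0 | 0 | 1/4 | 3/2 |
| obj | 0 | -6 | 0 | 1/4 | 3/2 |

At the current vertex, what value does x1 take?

x1 is basic (row 2); its value is the RHS of that row, 3/2.

3/2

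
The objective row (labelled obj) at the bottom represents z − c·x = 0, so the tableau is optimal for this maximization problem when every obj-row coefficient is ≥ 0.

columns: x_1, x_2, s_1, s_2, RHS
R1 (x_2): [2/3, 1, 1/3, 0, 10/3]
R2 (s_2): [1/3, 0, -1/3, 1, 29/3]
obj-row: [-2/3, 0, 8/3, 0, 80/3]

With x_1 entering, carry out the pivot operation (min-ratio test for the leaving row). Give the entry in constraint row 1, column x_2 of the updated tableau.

Ratio test on column x_1 — row 1: (10/3)/(2/3) = 5; row 2: (29/3)/(1/3) = 29. Minimum is 5 at row 1 (x_2 leaves); pivot element 2/3.
Divide row 1 by 2/3; eliminate column x_1 from the other rows.
In the new row 1, the x_2 entry is the old entry divided by the pivot: 1/(2/3) = 3/2.

3/2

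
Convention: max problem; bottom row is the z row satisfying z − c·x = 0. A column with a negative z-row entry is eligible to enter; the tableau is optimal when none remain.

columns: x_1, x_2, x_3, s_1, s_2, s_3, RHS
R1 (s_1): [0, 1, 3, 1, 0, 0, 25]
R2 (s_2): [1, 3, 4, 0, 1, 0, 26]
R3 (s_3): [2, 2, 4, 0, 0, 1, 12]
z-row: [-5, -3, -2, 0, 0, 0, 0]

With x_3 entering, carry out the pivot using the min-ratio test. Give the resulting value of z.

6

Ratio test on column x_3 — row 1: 25/3 = 25/3; row 2: 26/4 = 13/2; row 3: 12/4 = 3. Minimum is 3 at row 3 (s_3 leaves); pivot element 4.
Pivot on row 3; the z-row RHS becomes 0 − (-2)·3 = 6.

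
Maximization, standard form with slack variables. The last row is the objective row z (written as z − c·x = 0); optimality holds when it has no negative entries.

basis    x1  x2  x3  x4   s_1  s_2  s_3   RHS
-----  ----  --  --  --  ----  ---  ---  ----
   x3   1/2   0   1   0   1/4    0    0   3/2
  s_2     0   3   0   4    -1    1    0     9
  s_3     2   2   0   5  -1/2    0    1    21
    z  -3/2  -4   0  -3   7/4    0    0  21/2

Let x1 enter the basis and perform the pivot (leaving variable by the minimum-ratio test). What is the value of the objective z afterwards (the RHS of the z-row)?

15

Ratio test on column x1 — row 1: (3/2)/(1/2) = 3; row 2: entry 0 ≤ 0; row 3: 21/2 = 21/2. Minimum is 3 at row 1 (x3 leaves); pivot element 1/2.
Pivot on row 1; the z-row RHS becomes 21/2 − (-3/2)·3 = 15.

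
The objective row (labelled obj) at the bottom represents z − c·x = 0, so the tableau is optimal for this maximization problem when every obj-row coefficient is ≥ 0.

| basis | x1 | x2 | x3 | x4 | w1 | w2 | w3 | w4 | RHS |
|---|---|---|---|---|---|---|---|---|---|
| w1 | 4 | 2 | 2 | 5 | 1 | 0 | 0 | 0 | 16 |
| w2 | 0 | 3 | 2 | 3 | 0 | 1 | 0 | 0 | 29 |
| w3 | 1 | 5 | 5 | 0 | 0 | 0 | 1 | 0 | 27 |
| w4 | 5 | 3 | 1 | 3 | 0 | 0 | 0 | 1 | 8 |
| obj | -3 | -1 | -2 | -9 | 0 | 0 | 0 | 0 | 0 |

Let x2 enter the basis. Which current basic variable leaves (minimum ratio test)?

w4

Column x2 entries and ratios — w1: 16/2 = 8; w2: 29/3 = 29/3; w3: 27/5 = 27/5; w4: 8/3 = 8/3.
Smallest ratio is 8/3 in the row of w4, so w4 leaves.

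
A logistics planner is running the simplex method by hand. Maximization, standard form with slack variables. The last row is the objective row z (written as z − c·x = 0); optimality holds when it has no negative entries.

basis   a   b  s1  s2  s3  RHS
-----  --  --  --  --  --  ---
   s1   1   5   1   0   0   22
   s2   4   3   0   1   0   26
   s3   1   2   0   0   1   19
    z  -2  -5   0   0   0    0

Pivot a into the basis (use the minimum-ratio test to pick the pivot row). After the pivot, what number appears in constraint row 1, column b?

Ratio test on column a — row 1: 22/1 = 22; row 2: 26/4 = 13/2; row 3: 19/1 = 19. Minimum is 13/2 at row 2 (s2 leaves); pivot element 4.
Divide row 2 by 4; eliminate column a from the other rows.
Row 1 update in column b: 5 − 1·(3/4) = 17/4.

17/4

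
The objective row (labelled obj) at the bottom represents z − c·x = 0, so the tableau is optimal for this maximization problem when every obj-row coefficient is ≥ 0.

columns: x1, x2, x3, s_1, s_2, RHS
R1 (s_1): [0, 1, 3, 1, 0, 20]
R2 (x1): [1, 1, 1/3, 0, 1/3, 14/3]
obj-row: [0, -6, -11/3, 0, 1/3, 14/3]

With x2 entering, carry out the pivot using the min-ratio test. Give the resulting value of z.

Ratio test on column x2 — row 1: 20/1 = 20; row 2: (14/3)/1 = 14/3. Minimum is 14/3 at row 2 (x1 leaves); pivot element 1.
Pivot on row 2; the obj-row RHS becomes 14/3 − (-6)·(14/3) = 98/3.

98/3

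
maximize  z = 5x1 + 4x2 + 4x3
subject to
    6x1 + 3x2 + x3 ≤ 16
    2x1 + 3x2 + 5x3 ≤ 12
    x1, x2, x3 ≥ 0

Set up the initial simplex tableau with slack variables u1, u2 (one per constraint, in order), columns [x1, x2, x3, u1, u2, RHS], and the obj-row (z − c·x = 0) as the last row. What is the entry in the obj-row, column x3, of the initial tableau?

-4

The obj-row carries the negated objective coefficients: the x3 entry is -4.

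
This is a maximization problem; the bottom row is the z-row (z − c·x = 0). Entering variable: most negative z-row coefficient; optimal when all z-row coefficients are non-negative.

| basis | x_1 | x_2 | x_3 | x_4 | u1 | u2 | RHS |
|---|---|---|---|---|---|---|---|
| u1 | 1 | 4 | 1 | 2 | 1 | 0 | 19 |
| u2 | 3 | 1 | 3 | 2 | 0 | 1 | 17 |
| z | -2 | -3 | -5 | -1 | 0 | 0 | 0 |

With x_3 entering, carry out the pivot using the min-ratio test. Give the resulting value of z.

Ratio test on column x_3 — row 1: 19/1 = 19; row 2: 17/3 = 17/3. Minimum is 17/3 at row 2 (u2 leaves); pivot element 3.
Pivot on row 2; the z-row RHS becomes 0 − (-5)·(17/3) = 85/3.

85/3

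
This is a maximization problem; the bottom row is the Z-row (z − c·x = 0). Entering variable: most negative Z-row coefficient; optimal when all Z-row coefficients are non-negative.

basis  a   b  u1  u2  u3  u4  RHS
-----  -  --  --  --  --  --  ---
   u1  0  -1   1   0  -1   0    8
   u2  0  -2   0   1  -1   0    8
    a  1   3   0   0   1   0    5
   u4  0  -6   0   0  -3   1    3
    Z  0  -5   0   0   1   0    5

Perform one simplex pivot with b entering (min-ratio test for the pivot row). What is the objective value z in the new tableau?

40/3

Ratio test on column b — row 1: entry -1 ≤ 0; row 2: entry -2 ≤ 0; row 3: 5/3 = 5/3; row 4: entry -6 ≤ 0. Minimum is 5/3 at row 3 (a leaves); pivot element 3.
Pivot on row 3; the Z-row RHS becomes 5 − (-5)·(5/3) = 40/3.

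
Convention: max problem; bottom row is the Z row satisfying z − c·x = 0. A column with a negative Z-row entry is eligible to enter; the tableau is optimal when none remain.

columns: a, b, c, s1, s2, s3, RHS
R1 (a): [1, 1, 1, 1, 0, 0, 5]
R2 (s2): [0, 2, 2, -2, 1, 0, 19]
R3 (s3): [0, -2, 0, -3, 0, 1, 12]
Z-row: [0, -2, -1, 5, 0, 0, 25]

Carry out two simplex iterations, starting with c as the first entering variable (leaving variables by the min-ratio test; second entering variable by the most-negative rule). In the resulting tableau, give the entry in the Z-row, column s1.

7

Ratio test on column c — row 1: 5/1 = 5; row 2: 19/2 = 19/2; row 3: entry 0 ≤ 0. Minimum is 5 at row 1 (a leaves); pivot element 1.
Divide row 1 by 1; eliminate column c from the other rows.
Second iteration: most negative Z-row entry is -1 in column b, so b enters.
Ratio test on column b — row 1: 5/1 = 5; row 2: entry 0 ≤ 0; row 3: entry -2 ≤ 0. Minimum is 5 at row 1 (c leaves); pivot element 1.
Divide row 1 by 1; eliminate column b from the other rows.
After both pivots, the entry at the Z-row, column s1 is 7.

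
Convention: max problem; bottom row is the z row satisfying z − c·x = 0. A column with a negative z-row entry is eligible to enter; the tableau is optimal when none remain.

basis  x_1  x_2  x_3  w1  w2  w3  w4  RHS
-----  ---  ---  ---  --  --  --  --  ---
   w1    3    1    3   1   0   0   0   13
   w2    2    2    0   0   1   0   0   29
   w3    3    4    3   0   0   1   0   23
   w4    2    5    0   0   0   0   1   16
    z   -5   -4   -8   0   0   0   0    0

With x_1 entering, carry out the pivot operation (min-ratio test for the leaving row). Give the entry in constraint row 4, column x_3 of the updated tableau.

Ratio test on column x_1 — row 1: 13/3 = 13/3; row 2: 29/2 = 29/2; row 3: 23/3 = 23/3; row 4: 16/2 = 8. Minimum is 13/3 at row 1 (w1 leaves); pivot element 3.
Divide row 1 by 3; eliminate column x_1 from the other rows.
Row 4 update in column x_3: 0 − 2·1 = -2.

-2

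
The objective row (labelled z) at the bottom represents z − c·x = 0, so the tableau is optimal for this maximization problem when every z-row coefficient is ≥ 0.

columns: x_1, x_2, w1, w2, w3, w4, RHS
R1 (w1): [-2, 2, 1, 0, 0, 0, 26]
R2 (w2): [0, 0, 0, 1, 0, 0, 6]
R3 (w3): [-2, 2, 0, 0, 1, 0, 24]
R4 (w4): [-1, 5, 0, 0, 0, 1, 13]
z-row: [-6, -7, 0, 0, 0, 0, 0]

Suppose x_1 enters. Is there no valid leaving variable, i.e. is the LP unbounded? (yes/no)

Every constraint-row entry in column x_1 is ≤ 0, so increasing x_1 is unbounded.

yes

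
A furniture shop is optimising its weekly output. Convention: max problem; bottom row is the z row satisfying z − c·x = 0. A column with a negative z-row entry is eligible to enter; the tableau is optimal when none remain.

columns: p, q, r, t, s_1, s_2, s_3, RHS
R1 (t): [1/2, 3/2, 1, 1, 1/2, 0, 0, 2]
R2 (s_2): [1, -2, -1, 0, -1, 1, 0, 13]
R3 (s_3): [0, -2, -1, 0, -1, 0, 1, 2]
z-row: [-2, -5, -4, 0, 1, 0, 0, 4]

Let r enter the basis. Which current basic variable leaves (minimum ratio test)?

t

Column r entries and ratios — t: 2/1 = 2; s_2: -1 ≤ 0, skip; s_3: -1 ≤ 0, skip.
Smallest ratio is 2 in the row of t, so t leaves.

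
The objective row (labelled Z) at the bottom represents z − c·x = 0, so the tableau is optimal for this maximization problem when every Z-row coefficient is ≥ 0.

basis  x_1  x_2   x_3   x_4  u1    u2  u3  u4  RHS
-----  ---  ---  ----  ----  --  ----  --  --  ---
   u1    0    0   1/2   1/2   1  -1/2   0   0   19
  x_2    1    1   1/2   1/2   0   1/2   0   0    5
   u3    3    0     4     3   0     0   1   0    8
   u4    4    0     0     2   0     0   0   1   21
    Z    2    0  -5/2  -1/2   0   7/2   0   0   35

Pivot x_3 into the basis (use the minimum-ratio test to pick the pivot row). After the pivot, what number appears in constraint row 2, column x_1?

Ratio test on column x_3 — row 1: 19/(1/2) = 38; row 2: 5/(1/2) = 10; row 3: 8/4 = 2; row 4: entry 0 ≤ 0. Minimum is 2 at row 3 (u3 leaves); pivot element 4.
Divide row 3 by 4; eliminate column x_3 from the other rows.
Row 2 update in column x_1: 1 − (1/2)·(3/4) = 5/8.

5/8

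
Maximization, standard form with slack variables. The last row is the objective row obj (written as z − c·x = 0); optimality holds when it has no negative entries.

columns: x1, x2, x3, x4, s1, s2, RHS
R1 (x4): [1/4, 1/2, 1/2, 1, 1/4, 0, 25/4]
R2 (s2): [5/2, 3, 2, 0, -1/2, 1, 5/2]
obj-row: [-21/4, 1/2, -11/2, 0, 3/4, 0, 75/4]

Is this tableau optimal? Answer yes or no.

no

The obj-row has a negative entry -11/2 in column x3, so it is not optimal.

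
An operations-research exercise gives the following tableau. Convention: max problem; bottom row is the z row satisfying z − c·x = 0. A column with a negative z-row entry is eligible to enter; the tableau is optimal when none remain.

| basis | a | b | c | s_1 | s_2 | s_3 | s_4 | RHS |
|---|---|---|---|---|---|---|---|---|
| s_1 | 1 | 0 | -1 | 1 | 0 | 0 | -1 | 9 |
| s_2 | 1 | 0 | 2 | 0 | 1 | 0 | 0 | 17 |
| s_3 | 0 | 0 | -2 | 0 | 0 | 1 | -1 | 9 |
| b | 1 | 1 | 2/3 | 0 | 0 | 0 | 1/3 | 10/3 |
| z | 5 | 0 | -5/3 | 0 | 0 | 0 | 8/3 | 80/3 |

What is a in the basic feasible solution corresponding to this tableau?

0

a is not in the basis, so in the current basic feasible solution a = 0.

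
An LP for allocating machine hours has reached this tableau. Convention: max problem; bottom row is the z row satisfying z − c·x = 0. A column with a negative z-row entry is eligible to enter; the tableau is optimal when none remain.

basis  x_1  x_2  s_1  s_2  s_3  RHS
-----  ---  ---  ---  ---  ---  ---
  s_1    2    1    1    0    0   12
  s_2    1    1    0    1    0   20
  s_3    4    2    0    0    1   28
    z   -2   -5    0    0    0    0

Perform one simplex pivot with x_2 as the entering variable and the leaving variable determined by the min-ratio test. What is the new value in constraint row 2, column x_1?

-1

Ratio test on column x_2 — row 1: 12/1 = 12; row 2: 20/1 = 20; row 3: 28/2 = 14. Minimum is 12 at row 1 (s_1 leaves); pivot element 1.
Divide row 1 by 1; eliminate column x_2 from the other rows.
Row 2 update in column x_1: 1 − 1·2 = -1.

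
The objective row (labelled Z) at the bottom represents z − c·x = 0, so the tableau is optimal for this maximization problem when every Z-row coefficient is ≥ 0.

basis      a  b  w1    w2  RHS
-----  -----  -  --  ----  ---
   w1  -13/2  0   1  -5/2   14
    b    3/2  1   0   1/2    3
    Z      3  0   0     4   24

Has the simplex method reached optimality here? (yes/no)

yes

Every Z-row coefficient is ≥ 0, so the tableau is optimal.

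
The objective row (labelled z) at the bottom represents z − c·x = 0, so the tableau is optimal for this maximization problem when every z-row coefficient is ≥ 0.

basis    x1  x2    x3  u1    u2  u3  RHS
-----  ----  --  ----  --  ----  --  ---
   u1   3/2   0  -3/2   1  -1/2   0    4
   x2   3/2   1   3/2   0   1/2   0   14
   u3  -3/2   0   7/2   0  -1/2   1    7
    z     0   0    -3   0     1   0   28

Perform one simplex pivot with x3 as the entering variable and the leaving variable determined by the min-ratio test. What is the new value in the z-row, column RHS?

Ratio test on column x3 — row 1: entry -3/2 ≤ 0; row 2: 14/(3/2) = 28/3; row 3: 7/(7/2) = 2. Minimum is 2 at row 3 (u3 leaves); pivot element 7/2.
Divide row 3 by 7/2; eliminate column x3 from the other rows.
z-row update in column RHS: 28 − (-3)·2 = 34.

34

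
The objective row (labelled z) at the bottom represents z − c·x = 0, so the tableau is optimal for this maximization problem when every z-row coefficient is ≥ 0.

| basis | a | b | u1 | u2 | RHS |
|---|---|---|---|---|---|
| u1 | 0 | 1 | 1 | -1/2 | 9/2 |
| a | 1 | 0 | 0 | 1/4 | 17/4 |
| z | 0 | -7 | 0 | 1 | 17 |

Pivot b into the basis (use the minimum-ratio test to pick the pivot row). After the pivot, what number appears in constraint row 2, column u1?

Ratio test on column b — row 1: (9/2)/1 = 9/2; row 2: entry 0 ≤ 0. Minimum is 9/2 at row 1 (u1 leaves); pivot element 1.
Divide row 1 by 1; eliminate column b from the other rows.
Row 2 update in column u1: 0 − 0·1 = 0.

0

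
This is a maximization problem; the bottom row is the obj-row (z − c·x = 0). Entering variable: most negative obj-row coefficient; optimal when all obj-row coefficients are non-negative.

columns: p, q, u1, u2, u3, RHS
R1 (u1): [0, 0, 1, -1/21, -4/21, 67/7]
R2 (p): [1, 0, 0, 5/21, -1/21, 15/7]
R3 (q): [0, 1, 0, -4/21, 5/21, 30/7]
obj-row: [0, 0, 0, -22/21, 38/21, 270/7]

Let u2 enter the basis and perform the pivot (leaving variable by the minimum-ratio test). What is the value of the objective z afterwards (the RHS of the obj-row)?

48

Ratio test on column u2 — row 1: entry -1/21 ≤ 0; row 2: (15/7)/(5/21) = 9; row 3: entry -4/21 ≤ 0. Minimum is 9 at row 2 (p leaves); pivot element 5/21.
Pivot on row 2; the obj-row RHS becomes 270/7 − (-22/21)·9 = 48.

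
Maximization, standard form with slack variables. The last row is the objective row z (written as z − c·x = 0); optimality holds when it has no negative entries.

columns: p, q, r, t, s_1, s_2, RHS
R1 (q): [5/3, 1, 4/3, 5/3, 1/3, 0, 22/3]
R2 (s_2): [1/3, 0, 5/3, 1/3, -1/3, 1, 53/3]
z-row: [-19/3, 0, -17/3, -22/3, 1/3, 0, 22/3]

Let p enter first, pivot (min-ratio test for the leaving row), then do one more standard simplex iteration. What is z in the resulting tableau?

198/5

Ratio test on column p — row 1: (22/3)/(5/3) = 22/5; row 2: (53/3)/(1/3) = 53. Minimum is 22/5 at row 1 (q leaves); pivot element 5/3.
Pivot on row 1; the z-row RHS becomes 22/3 − (-19/3)·(22/5) = 176/5.
Next entering variable (most negative z-row entry -1): t.
Ratio test on column t — row 1: (22/5)/1 = 22/5; row 2: entry 0 ≤ 0. Minimum is 22/5 at row 1 (p leaves); pivot element 1.
After the second pivot the z-row RHS is 176/5 − (-1)·(22/5) = 198/5.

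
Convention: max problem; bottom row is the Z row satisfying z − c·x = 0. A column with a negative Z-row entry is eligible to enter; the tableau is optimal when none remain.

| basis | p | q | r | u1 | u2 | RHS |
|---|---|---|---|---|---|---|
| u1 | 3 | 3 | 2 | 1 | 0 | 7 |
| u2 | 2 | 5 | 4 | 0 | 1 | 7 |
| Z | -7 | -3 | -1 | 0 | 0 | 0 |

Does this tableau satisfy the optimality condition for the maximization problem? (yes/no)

The Z-row has a negative entry -7 in column p, so it is not optimal.

no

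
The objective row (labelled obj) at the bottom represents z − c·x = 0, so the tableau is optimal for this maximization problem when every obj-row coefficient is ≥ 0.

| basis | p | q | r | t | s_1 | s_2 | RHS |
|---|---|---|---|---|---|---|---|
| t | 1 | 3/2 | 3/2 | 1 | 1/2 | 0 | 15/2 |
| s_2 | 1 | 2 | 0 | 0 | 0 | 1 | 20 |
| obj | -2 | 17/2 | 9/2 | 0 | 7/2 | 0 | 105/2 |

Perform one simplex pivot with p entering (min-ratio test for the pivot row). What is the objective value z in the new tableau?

135/2

Ratio test on column p — row 1: (15/2)/1 = 15/2; row 2: 20/1 = 20. Minimum is 15/2 at row 1 (t leaves); pivot element 1.
Pivot on row 1; the obj-row RHS becomes 105/2 − (-2)·(15/2) = 135/2.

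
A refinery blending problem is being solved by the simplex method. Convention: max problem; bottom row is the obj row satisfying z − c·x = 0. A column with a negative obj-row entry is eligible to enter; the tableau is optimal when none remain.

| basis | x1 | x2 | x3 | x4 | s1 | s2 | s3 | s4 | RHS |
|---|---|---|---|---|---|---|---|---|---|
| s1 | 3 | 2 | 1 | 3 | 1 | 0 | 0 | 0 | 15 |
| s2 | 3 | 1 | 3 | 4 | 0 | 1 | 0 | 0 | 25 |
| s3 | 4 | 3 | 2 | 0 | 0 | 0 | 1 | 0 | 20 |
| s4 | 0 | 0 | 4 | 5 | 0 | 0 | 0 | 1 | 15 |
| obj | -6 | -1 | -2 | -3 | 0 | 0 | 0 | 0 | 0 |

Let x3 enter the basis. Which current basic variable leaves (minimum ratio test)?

Column x3 entries and ratios — s1: 15/1 = 15; s2: 25/3 = 25/3; s3: 20/2 = 10; s4: 15/4 = 15/4.
Smallest ratio is 15/4 in the row of s4, so s4 leaves.

s4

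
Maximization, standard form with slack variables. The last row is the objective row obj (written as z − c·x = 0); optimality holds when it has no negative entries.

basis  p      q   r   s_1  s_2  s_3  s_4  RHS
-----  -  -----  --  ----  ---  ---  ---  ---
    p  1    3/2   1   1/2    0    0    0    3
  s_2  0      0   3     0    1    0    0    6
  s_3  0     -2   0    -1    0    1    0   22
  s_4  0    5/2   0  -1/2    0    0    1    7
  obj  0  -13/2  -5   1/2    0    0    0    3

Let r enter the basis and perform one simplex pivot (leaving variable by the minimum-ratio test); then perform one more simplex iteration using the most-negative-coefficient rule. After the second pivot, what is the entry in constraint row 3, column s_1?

-1/3

Ratio test on column r — row 1: 3/1 = 3; row 2: 6/3 = 2; row 3: entry 0 ≤ 0; row 4: entry 0 ≤ 0. Minimum is 2 at row 2 (s_2 leaves); pivot element 3.
Divide row 2 by 3; eliminate column r from the other rows.
Second iteration: most negative obj-row entry is -13/2 in column q, so q enters.
Ratio test on column q — row 1: 1/(3/2) = 2/3; row 2: entry 0 ≤ 0; row 3: entry -2 ≤ 0; row 4: 7/(5/2) = 14/5. Minimum is 2/3 at row 1 (p leaves); pivot element 3/2.
Divide row 1 by 3/2; eliminate column q from the other rows.
After both pivots, the entry at constraint row 3, column s_1 is -1/3.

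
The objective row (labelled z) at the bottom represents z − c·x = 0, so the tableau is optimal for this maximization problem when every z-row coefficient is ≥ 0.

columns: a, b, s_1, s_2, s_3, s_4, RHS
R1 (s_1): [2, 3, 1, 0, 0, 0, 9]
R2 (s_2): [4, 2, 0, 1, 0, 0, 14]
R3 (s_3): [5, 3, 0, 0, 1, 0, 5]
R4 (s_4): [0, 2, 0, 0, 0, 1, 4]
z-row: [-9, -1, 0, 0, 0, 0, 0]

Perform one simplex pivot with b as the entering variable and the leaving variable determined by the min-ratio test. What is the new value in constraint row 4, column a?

-10/3

Ratio test on column b — row 1: 9/3 = 3; row 2: 14/2 = 7; row 3: 5/3 = 5/3; row 4: 4/2 = 2. Minimum is 5/3 at row 3 (s_3 leaves); pivot element 3.
Divide row 3 by 3; eliminate column b from the other rows.
Row 4 update in column a: 0 − 2·(5/3) = -10/3.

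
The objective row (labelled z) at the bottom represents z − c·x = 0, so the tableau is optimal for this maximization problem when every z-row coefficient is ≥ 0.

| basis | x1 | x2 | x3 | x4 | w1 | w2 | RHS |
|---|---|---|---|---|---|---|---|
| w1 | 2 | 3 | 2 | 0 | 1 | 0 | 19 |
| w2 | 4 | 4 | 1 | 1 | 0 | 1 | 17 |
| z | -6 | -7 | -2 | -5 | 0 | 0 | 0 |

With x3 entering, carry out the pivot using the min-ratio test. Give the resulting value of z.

Ratio test on column x3 — row 1: 19/2 = 19/2; row 2: 17/1 = 17. Minimum is 19/2 at row 1 (w1 leaves); pivot element 2.
Pivot on row 1; the z-row RHS becomes 0 − (-2)·(19/2) = 19.

19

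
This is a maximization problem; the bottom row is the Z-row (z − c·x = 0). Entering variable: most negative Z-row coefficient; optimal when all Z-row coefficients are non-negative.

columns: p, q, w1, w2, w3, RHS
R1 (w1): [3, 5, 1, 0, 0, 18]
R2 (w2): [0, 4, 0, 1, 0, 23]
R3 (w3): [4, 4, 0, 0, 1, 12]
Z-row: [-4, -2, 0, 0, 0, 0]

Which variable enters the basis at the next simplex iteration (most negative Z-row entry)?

p

Negative Z-row entries: p: -4, q: -2.
The most negative is -4 in column p, so p enters.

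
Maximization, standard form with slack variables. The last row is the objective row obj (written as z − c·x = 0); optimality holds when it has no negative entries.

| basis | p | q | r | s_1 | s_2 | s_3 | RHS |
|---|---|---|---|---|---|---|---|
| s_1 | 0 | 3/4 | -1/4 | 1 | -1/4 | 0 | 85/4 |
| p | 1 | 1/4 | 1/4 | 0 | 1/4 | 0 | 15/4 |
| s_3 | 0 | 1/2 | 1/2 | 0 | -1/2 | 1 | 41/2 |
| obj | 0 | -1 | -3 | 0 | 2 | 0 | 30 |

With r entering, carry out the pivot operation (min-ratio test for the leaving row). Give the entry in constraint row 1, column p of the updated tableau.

1

Ratio test on column r — row 1: entry -1/4 ≤ 0; row 2: (15/4)/(1/4) = 15; row 3: (41/2)/(1/2) = 41. Minimum is 15 at row 2 (p leaves); pivot element 1/4.
Divide row 2 by 1/4; eliminate column r from the other rows.
Row 1 update in column p: 0 − (-1/4)·4 = 1.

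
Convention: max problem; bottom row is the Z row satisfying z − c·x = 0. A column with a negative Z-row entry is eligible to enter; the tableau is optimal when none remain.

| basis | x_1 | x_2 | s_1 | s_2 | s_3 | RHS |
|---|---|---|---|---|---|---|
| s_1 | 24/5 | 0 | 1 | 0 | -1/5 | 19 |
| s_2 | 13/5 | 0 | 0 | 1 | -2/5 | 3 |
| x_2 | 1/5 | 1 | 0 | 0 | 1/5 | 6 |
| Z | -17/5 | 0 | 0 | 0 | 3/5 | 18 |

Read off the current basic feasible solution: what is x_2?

6

x_2 is basic (row 3); its value is the RHS of that row, 6.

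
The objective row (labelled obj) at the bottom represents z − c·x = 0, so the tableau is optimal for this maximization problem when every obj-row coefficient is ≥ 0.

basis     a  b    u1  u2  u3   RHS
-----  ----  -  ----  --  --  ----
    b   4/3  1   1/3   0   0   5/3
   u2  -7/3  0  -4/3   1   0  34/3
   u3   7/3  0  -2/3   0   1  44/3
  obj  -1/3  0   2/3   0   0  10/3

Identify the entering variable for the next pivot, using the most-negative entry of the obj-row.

a

Negative obj-row entries: a: -1/3.
The most negative is -1/3 in column a, so a enters.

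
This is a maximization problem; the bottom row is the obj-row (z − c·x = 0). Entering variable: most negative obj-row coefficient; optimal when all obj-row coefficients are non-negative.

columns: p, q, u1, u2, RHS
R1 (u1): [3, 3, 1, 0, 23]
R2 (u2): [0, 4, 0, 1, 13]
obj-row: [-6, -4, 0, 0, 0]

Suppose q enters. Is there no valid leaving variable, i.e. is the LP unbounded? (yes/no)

no

Column q has positive entries in row(s) 1, 2, so the ratio test bounds it — not unbounded.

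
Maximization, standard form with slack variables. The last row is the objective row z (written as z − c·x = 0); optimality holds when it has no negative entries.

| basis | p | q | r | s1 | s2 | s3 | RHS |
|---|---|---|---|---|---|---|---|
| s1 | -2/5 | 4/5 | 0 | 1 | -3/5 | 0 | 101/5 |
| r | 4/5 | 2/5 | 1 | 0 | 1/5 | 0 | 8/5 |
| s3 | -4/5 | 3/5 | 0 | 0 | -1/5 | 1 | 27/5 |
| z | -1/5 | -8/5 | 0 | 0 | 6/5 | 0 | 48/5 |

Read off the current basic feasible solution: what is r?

r is basic (row 2); its value is the RHS of that row, 8/5.

8/5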